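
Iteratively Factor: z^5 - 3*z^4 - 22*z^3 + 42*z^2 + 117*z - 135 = (z + 3)*(z^4 - 6*z^3 - 4*z^2 + 54*z - 45) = (z - 5)*(z + 3)*(z^3 - z^2 - 9*z + 9) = (z - 5)*(z + 3)^2*(z^2 - 4*z + 3) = (z - 5)*(z - 3)*(z + 3)^2*(z - 1)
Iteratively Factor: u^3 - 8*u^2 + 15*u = (u - 5)*(u^2 - 3*u) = (u - 5)*(u - 3)*(u)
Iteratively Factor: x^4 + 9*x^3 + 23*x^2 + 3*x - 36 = (x - 1)*(x^3 + 10*x^2 + 33*x + 36) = (x - 1)*(x + 3)*(x^2 + 7*x + 12) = (x - 1)*(x + 3)^2*(x + 4)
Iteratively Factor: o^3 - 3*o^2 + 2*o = (o)*(o^2 - 3*o + 2) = o*(o - 1)*(o - 2)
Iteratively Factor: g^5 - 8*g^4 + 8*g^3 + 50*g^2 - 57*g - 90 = (g + 2)*(g^4 - 10*g^3 + 28*g^2 - 6*g - 45) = (g - 3)*(g + 2)*(g^3 - 7*g^2 + 7*g + 15) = (g - 3)^2*(g + 2)*(g^2 - 4*g - 5) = (g - 3)^2*(g + 1)*(g + 2)*(g - 5)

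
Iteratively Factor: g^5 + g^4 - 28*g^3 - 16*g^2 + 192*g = (g - 3)*(g^4 + 4*g^3 - 16*g^2 - 64*g) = (g - 3)*(g + 4)*(g^3 - 16*g) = g*(g - 3)*(g + 4)*(g^2 - 16) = g*(g - 4)*(g - 3)*(g + 4)*(g + 4)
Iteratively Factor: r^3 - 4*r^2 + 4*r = (r)*(r^2 - 4*r + 4) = r*(r - 2)*(r - 2)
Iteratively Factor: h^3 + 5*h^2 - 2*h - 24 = (h + 3)*(h^2 + 2*h - 8) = (h - 2)*(h + 3)*(h + 4)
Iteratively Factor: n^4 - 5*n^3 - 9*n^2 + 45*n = (n - 5)*(n^3 - 9*n) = (n - 5)*(n - 3)*(n^2 + 3*n) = (n - 5)*(n - 3)*(n + 3)*(n)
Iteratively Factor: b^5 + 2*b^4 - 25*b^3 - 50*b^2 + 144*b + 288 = (b + 3)*(b^4 - b^3 - 22*b^2 + 16*b + 96) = (b - 3)*(b + 3)*(b^3 + 2*b^2 - 16*b - 32) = (b - 4)*(b - 3)*(b + 3)*(b^2 + 6*b + 8) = (b - 4)*(b - 3)*(b + 3)*(b + 4)*(b + 2)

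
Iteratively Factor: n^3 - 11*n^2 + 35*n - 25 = (n - 1)*(n^2 - 10*n + 25) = (n - 5)*(n - 1)*(n - 5)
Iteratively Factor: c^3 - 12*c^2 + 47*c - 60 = (c - 5)*(c^2 - 7*c + 12) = (c - 5)*(c - 4)*(c - 3)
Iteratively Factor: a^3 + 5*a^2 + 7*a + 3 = (a + 3)*(a^2 + 2*a + 1) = (a + 1)*(a + 3)*(a + 1)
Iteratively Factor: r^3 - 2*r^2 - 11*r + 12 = (r - 4)*(r^2 + 2*r - 3) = (r - 4)*(r - 1)*(r + 3)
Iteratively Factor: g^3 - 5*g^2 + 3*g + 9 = (g - 3)*(g^2 - 2*g - 3) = (g - 3)*(g + 1)*(g - 3)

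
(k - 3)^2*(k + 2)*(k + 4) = k^4 - 19*k^2 + 6*k + 72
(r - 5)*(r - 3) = r^2 - 8*r + 15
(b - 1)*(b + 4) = b^2 + 3*b - 4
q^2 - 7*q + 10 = (q - 5)*(q - 2)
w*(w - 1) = w^2 - w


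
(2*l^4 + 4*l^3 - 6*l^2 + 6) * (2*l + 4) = 4*l^5 + 16*l^4 + 4*l^3 - 24*l^2 + 12*l + 24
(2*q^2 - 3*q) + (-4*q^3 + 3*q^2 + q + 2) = -4*q^3 + 5*q^2 - 2*q + 2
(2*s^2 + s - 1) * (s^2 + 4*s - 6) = 2*s^4 + 9*s^3 - 9*s^2 - 10*s + 6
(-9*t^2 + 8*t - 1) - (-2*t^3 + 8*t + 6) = 2*t^3 - 9*t^2 - 7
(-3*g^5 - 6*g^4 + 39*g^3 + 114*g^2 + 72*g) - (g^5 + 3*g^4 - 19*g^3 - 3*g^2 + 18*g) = -4*g^5 - 9*g^4 + 58*g^3 + 117*g^2 + 54*g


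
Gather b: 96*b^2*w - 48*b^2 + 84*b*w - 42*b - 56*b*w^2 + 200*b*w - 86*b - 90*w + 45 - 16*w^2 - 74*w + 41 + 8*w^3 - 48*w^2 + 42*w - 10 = b^2*(96*w - 48) + b*(-56*w^2 + 284*w - 128) + 8*w^3 - 64*w^2 - 122*w + 76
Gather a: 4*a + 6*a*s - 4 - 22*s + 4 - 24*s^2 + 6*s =a*(6*s + 4) - 24*s^2 - 16*s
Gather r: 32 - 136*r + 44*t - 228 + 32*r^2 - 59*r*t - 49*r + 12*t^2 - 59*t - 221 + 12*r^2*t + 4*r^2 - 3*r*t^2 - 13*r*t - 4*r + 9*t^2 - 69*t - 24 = r^2*(12*t + 36) + r*(-3*t^2 - 72*t - 189) + 21*t^2 - 84*t - 441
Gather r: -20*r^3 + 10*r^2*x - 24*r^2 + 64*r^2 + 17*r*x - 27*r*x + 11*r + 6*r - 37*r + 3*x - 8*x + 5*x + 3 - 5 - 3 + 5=-20*r^3 + r^2*(10*x + 40) + r*(-10*x - 20)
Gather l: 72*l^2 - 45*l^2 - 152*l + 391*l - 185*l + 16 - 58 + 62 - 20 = 27*l^2 + 54*l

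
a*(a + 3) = a^2 + 3*a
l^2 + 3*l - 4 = (l - 1)*(l + 4)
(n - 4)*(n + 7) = n^2 + 3*n - 28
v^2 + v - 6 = (v - 2)*(v + 3)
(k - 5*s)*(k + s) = k^2 - 4*k*s - 5*s^2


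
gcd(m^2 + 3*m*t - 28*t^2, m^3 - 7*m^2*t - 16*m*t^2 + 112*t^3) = -m + 4*t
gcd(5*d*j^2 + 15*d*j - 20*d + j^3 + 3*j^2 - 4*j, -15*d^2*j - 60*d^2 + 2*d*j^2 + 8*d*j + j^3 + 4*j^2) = 5*d*j + 20*d + j^2 + 4*j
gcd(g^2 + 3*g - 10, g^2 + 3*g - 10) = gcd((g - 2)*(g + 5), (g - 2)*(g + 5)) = g^2 + 3*g - 10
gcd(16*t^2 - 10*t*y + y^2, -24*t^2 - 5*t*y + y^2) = -8*t + y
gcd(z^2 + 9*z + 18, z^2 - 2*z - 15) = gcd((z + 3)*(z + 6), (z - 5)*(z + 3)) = z + 3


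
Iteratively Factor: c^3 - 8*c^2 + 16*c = (c)*(c^2 - 8*c + 16) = c*(c - 4)*(c - 4)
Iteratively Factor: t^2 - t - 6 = (t + 2)*(t - 3)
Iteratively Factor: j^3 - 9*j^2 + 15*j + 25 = (j - 5)*(j^2 - 4*j - 5) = (j - 5)^2*(j + 1)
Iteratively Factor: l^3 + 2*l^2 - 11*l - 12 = (l - 3)*(l^2 + 5*l + 4) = (l - 3)*(l + 4)*(l + 1)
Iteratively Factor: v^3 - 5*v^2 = (v - 5)*(v^2) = v*(v - 5)*(v)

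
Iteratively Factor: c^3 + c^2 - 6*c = (c + 3)*(c^2 - 2*c) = (c - 2)*(c + 3)*(c)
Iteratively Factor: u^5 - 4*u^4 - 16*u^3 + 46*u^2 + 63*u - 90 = (u - 1)*(u^4 - 3*u^3 - 19*u^2 + 27*u + 90) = (u - 1)*(u + 3)*(u^3 - 6*u^2 - u + 30) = (u - 1)*(u + 2)*(u + 3)*(u^2 - 8*u + 15) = (u - 5)*(u - 1)*(u + 2)*(u + 3)*(u - 3)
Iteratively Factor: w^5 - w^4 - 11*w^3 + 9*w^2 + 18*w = (w - 2)*(w^4 + w^3 - 9*w^2 - 9*w) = (w - 2)*(w + 3)*(w^3 - 2*w^2 - 3*w) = (w - 3)*(w - 2)*(w + 3)*(w^2 + w) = (w - 3)*(w - 2)*(w + 1)*(w + 3)*(w)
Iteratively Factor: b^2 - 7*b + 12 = (b - 3)*(b - 4)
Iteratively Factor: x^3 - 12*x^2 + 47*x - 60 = (x - 4)*(x^2 - 8*x + 15) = (x - 4)*(x - 3)*(x - 5)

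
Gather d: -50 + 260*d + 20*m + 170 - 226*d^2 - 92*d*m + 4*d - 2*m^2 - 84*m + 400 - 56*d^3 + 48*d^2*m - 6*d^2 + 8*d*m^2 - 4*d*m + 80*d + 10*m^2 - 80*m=-56*d^3 + d^2*(48*m - 232) + d*(8*m^2 - 96*m + 344) + 8*m^2 - 144*m + 520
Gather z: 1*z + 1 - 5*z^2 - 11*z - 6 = -5*z^2 - 10*z - 5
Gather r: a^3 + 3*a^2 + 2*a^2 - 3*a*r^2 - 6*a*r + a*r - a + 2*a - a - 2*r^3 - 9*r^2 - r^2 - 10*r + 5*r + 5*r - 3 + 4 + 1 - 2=a^3 + 5*a^2 - 5*a*r - 2*r^3 + r^2*(-3*a - 10)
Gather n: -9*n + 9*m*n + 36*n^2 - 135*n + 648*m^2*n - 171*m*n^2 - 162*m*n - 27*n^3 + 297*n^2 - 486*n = -27*n^3 + n^2*(333 - 171*m) + n*(648*m^2 - 153*m - 630)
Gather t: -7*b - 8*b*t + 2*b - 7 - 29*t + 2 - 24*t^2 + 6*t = -5*b - 24*t^2 + t*(-8*b - 23) - 5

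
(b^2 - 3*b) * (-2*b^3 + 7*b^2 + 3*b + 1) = -2*b^5 + 13*b^4 - 18*b^3 - 8*b^2 - 3*b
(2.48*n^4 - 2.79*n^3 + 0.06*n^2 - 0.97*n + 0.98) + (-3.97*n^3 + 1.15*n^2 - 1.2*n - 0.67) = 2.48*n^4 - 6.76*n^3 + 1.21*n^2 - 2.17*n + 0.31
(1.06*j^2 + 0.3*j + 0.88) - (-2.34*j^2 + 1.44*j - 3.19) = 3.4*j^2 - 1.14*j + 4.07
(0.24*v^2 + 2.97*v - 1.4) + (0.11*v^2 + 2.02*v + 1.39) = 0.35*v^2 + 4.99*v - 0.01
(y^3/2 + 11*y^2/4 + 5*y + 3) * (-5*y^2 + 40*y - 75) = -5*y^5/2 + 25*y^4/4 + 95*y^3/2 - 85*y^2/4 - 255*y - 225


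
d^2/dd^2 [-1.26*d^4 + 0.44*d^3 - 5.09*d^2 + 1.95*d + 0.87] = -15.12*d^2 + 2.64*d - 10.18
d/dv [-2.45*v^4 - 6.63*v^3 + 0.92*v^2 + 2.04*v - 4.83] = -9.8*v^3 - 19.89*v^2 + 1.84*v + 2.04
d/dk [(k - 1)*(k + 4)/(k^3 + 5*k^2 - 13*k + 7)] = (-k^2 - 8*k - 31)/(k^4 + 12*k^3 + 22*k^2 - 84*k + 49)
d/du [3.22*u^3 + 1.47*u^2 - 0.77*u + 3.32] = 9.66*u^2 + 2.94*u - 0.77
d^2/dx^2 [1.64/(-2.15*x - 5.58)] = -15.1618/(2.15*x + 5.58)^3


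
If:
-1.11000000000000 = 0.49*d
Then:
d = -2.27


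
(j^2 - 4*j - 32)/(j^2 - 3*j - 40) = (j + 4)/(j + 5)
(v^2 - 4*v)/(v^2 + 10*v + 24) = v*(v - 4)/(v^2 + 10*v + 24)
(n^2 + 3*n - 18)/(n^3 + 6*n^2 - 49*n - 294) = (n - 3)/(n^2 - 49)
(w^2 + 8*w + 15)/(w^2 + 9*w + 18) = (w + 5)/(w + 6)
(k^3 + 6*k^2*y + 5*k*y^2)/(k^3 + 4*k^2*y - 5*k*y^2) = (-k - y)/(-k + y)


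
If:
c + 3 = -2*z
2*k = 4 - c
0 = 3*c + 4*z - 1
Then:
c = 7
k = -3/2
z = -5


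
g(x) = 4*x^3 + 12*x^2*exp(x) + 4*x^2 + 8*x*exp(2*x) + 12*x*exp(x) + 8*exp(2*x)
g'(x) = 12*x^2*exp(x) + 12*x^2 + 16*x*exp(2*x) + 36*x*exp(x) + 8*x + 24*exp(2*x) + 12*exp(x)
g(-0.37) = 0.82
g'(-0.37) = 7.53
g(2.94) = 14043.73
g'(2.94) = 29737.07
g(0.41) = 37.01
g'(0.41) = 118.05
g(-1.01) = -0.01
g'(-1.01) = 0.79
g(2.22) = 3037.09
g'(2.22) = 6513.57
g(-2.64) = -42.08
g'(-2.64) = 62.46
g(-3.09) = -76.33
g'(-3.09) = 90.50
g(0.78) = 108.44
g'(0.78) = 290.50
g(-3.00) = -68.45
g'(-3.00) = 84.54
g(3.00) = 15946.04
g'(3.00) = 33758.38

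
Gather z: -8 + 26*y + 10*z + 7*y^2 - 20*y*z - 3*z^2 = 7*y^2 + 26*y - 3*z^2 + z*(10 - 20*y) - 8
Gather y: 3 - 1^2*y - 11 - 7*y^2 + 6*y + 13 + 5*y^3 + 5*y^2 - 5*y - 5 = 5*y^3 - 2*y^2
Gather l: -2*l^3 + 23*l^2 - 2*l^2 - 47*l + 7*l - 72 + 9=-2*l^3 + 21*l^2 - 40*l - 63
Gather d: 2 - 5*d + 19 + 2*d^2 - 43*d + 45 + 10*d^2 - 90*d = 12*d^2 - 138*d + 66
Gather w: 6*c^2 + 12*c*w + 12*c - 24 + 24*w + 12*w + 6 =6*c^2 + 12*c + w*(12*c + 36) - 18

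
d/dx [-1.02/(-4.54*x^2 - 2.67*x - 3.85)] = (-9.2616*x - 2.7234)/(4.54*x^2 + 2.67*x + 3.85)^2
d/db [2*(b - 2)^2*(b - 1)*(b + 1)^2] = 2*b*(5*b^3 - 12*b^2 - 3*b + 14)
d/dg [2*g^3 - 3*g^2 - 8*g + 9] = 6*g^2 - 6*g - 8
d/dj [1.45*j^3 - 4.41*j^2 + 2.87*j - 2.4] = 4.35*j^2 - 8.82*j + 2.87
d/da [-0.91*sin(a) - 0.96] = -0.91*cos(a)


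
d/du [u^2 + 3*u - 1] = 2*u + 3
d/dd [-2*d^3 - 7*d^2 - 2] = 2*d*(-3*d - 7)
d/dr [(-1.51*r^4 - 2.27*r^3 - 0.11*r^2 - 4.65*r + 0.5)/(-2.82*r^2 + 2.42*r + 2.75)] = (8.5164*r^5 - 4.5612*r^4 - 27.5968*r^3 - 32.1067*r^2 + 2.215*r - 13.9975)/(7.9524*r^4 - 13.6488*r^3 - 9.6536*r^2 + 13.31*r + 7.5625)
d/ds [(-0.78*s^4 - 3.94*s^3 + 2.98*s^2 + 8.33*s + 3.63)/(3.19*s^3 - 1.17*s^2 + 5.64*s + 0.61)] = (-2.4882*s^6 + 1.8252*s^5 - 18.094*s^4 - 99.4918*s^3 - 15.396*s^2 + 12.1298*s - 15.3919)/(10.1761*s^6 - 7.4646*s^5 + 37.3521*s^4 - 9.3058*s^3 + 30.3822*s^2 + 6.8808*s + 0.3721)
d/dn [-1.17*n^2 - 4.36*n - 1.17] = -2.34*n - 4.36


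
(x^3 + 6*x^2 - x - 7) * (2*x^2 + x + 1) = 2*x^5 + 13*x^4 + 5*x^3 - 9*x^2 - 8*x - 7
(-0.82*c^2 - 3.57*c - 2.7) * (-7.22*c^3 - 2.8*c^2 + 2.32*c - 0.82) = 5.9204*c^5 + 28.0714*c^4 + 27.5876*c^3 - 0.0499999999999989*c^2 - 3.3366*c + 2.214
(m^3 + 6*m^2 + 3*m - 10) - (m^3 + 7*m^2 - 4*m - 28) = -m^2 + 7*m + 18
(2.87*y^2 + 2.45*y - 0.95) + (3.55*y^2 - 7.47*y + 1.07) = 6.42*y^2 - 5.02*y + 0.12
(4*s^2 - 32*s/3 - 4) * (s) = 4*s^3 - 32*s^2/3 - 4*s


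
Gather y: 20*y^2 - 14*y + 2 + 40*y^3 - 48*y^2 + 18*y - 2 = 40*y^3 - 28*y^2 + 4*y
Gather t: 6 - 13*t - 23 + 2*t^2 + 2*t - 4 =2*t^2 - 11*t - 21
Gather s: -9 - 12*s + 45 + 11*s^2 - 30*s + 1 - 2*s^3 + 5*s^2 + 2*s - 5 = -2*s^3 + 16*s^2 - 40*s + 32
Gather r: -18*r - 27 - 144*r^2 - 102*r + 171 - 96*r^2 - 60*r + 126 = -240*r^2 - 180*r + 270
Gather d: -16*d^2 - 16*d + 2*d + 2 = -16*d^2 - 14*d + 2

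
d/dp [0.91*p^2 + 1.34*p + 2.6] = 1.82*p + 1.34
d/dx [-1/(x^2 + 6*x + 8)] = 2*(x + 3)/(x^2 + 6*x + 8)^2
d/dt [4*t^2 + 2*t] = 8*t + 2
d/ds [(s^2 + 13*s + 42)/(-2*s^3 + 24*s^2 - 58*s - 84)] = (s^4 + 26*s^3 - 59*s^2 - 1092*s + 672)/(2*(s^6 - 24*s^5 + 202*s^4 - 612*s^3 - 167*s^2 + 2436*s + 1764))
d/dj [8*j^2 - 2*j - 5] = 16*j - 2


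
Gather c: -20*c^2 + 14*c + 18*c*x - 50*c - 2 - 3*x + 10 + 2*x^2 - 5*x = -20*c^2 + c*(18*x - 36) + 2*x^2 - 8*x + 8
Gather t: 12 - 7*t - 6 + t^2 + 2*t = t^2 - 5*t + 6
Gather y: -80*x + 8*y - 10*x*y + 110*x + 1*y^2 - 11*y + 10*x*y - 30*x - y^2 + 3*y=0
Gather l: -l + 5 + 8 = 13 - l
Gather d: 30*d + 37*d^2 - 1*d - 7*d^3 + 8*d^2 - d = -7*d^3 + 45*d^2 + 28*d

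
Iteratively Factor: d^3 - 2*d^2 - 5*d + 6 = (d - 1)*(d^2 - d - 6) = (d - 3)*(d - 1)*(d + 2)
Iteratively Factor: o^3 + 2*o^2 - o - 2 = (o - 1)*(o^2 + 3*o + 2) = (o - 1)*(o + 1)*(o + 2)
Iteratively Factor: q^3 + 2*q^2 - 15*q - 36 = (q + 3)*(q^2 - q - 12) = (q - 4)*(q + 3)*(q + 3)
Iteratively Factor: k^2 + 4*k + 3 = (k + 1)*(k + 3)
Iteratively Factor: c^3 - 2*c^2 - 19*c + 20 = (c + 4)*(c^2 - 6*c + 5) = (c - 5)*(c + 4)*(c - 1)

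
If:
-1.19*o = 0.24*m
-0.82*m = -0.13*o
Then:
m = 0.00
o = 0.00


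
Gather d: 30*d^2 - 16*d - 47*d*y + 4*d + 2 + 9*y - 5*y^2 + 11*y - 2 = 30*d^2 + d*(-47*y - 12) - 5*y^2 + 20*y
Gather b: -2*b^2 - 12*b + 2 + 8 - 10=-2*b^2 - 12*b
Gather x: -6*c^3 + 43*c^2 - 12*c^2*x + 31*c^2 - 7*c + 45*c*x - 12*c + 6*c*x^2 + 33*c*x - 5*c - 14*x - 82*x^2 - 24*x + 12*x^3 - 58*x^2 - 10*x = -6*c^3 + 74*c^2 - 24*c + 12*x^3 + x^2*(6*c - 140) + x*(-12*c^2 + 78*c - 48)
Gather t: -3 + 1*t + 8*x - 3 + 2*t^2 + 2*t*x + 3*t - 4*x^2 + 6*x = 2*t^2 + t*(2*x + 4) - 4*x^2 + 14*x - 6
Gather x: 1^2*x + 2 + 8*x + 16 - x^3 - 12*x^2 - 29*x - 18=-x^3 - 12*x^2 - 20*x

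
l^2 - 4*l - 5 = (l - 5)*(l + 1)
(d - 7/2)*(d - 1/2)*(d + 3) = d^3 - d^2 - 41*d/4 + 21/4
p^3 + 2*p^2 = p^2*(p + 2)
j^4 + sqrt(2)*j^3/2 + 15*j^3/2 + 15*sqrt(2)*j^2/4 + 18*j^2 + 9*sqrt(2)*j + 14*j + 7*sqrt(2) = (j + 2)^2*(j + 7/2)*(j + sqrt(2)/2)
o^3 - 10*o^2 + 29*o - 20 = (o - 5)*(o - 4)*(o - 1)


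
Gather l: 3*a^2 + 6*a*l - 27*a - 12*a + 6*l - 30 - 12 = 3*a^2 - 39*a + l*(6*a + 6) - 42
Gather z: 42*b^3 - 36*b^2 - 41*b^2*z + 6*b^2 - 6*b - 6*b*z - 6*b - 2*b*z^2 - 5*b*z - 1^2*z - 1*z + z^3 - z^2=42*b^3 - 30*b^2 - 12*b + z^3 + z^2*(-2*b - 1) + z*(-41*b^2 - 11*b - 2)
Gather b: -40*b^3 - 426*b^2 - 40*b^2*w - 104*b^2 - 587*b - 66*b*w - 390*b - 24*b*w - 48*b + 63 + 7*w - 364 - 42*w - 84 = -40*b^3 + b^2*(-40*w - 530) + b*(-90*w - 1025) - 35*w - 385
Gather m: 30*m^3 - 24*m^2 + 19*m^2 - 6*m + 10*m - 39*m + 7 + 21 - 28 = 30*m^3 - 5*m^2 - 35*m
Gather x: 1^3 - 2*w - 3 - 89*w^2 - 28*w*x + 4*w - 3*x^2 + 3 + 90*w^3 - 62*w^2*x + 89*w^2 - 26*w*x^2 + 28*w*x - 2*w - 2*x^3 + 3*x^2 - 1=90*w^3 - 62*w^2*x - 26*w*x^2 - 2*x^3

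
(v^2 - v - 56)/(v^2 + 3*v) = (v^2 - v - 56)/(v*(v + 3))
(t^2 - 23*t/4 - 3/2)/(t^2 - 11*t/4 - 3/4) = (t - 6)/(t - 3)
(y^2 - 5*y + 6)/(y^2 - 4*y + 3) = (y - 2)/(y - 1)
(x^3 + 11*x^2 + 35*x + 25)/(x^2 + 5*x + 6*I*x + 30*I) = (x^2 + 6*x + 5)/(x + 6*I)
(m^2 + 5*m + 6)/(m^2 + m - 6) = (m + 2)/(m - 2)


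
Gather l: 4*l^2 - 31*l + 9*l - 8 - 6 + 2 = 4*l^2 - 22*l - 12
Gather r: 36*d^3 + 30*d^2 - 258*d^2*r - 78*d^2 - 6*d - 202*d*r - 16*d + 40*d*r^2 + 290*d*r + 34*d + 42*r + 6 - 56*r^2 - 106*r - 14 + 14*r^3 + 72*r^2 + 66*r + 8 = 36*d^3 - 48*d^2 + 12*d + 14*r^3 + r^2*(40*d + 16) + r*(-258*d^2 + 88*d + 2)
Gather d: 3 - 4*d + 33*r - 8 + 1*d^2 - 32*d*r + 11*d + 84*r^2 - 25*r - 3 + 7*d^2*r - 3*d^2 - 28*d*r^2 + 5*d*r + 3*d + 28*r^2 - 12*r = d^2*(7*r - 2) + d*(-28*r^2 - 27*r + 10) + 112*r^2 - 4*r - 8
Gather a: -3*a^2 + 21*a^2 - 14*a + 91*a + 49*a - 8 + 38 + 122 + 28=18*a^2 + 126*a + 180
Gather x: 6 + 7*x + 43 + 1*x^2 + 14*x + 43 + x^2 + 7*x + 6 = 2*x^2 + 28*x + 98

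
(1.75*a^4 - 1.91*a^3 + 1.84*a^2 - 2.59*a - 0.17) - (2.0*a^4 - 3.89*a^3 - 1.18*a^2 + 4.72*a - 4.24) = -0.25*a^4 + 1.98*a^3 + 3.02*a^2 - 7.31*a + 4.07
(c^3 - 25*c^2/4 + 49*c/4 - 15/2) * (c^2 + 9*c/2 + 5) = c^5 - 7*c^4/4 - 87*c^3/8 + 131*c^2/8 + 55*c/2 - 75/2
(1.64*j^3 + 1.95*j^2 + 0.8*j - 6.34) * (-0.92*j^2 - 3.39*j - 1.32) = -1.5088*j^5 - 7.3536*j^4 - 9.5113*j^3 + 0.5468*j^2 + 20.4366*j + 8.3688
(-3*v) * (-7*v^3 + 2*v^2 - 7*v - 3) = 21*v^4 - 6*v^3 + 21*v^2 + 9*v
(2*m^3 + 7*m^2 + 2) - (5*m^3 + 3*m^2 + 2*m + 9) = -3*m^3 + 4*m^2 - 2*m - 7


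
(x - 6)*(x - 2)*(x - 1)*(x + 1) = x^4 - 8*x^3 + 11*x^2 + 8*x - 12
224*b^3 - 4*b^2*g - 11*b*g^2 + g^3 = (-8*b + g)*(-7*b + g)*(4*b + g)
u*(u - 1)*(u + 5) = u^3 + 4*u^2 - 5*u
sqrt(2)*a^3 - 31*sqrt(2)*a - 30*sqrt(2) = (a - 6)*(a + 5)*(sqrt(2)*a + sqrt(2))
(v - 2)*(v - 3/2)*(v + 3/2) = v^3 - 2*v^2 - 9*v/4 + 9/2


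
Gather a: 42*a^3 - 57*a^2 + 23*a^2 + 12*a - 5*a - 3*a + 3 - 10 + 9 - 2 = 42*a^3 - 34*a^2 + 4*a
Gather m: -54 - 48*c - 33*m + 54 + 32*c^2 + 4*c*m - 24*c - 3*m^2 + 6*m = 32*c^2 - 72*c - 3*m^2 + m*(4*c - 27)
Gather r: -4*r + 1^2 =1 - 4*r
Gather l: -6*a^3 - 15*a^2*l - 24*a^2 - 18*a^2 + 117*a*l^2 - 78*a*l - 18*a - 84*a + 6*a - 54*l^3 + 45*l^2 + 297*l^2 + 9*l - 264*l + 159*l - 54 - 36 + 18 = -6*a^3 - 42*a^2 - 96*a - 54*l^3 + l^2*(117*a + 342) + l*(-15*a^2 - 78*a - 96) - 72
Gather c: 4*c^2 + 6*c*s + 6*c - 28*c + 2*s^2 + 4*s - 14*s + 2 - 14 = 4*c^2 + c*(6*s - 22) + 2*s^2 - 10*s - 12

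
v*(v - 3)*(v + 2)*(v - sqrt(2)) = v^4 - sqrt(2)*v^3 - v^3 - 6*v^2 + sqrt(2)*v^2 + 6*sqrt(2)*v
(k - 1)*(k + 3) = k^2 + 2*k - 3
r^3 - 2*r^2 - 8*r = r*(r - 4)*(r + 2)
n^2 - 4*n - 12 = (n - 6)*(n + 2)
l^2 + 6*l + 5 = (l + 1)*(l + 5)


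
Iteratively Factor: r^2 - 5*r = (r)*(r - 5)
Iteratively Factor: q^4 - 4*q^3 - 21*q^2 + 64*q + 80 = (q - 5)*(q^3 + q^2 - 16*q - 16) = (q - 5)*(q - 4)*(q^2 + 5*q + 4) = (q - 5)*(q - 4)*(q + 4)*(q + 1)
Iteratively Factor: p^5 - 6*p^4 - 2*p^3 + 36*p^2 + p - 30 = (p + 1)*(p^4 - 7*p^3 + 5*p^2 + 31*p - 30) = (p + 1)*(p + 2)*(p^3 - 9*p^2 + 23*p - 15) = (p - 3)*(p + 1)*(p + 2)*(p^2 - 6*p + 5) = (p - 3)*(p - 1)*(p + 1)*(p + 2)*(p - 5)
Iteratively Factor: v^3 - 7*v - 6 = (v + 2)*(v^2 - 2*v - 3) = (v - 3)*(v + 2)*(v + 1)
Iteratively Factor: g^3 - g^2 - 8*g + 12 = (g - 2)*(g^2 + g - 6) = (g - 2)*(g + 3)*(g - 2)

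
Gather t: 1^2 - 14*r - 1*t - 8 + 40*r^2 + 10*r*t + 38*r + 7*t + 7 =40*r^2 + 24*r + t*(10*r + 6)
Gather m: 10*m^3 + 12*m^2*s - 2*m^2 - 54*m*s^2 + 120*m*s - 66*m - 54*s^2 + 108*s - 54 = 10*m^3 + m^2*(12*s - 2) + m*(-54*s^2 + 120*s - 66) - 54*s^2 + 108*s - 54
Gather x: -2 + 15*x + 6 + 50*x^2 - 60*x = 50*x^2 - 45*x + 4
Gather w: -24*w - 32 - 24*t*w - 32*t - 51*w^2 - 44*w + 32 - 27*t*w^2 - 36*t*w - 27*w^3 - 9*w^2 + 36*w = -32*t - 27*w^3 + w^2*(-27*t - 60) + w*(-60*t - 32)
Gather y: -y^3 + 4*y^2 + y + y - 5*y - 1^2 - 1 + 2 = -y^3 + 4*y^2 - 3*y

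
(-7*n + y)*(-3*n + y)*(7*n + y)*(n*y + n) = 147*n^4*y + 147*n^4 - 49*n^3*y^2 - 49*n^3*y - 3*n^2*y^3 - 3*n^2*y^2 + n*y^4 + n*y^3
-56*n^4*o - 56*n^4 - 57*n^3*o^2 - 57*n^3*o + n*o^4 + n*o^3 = (-8*n + o)*(n + o)*(7*n + o)*(n*o + n)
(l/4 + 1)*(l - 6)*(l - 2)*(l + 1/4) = l^4/4 - 15*l^3/16 - 21*l^2/4 + 43*l/4 + 3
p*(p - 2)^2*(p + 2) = p^4 - 2*p^3 - 4*p^2 + 8*p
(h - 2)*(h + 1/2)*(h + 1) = h^3 - h^2/2 - 5*h/2 - 1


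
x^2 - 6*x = x*(x - 6)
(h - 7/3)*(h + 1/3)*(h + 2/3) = h^3 - 4*h^2/3 - 19*h/9 - 14/27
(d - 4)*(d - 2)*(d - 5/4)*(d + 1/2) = d^4 - 27*d^3/4 + 95*d^2/8 - 9*d/4 - 5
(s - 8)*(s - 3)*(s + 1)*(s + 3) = s^4 - 7*s^3 - 17*s^2 + 63*s + 72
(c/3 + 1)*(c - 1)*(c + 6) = c^3/3 + 8*c^2/3 + 3*c - 6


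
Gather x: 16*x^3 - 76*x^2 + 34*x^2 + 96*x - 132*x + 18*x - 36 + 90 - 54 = 16*x^3 - 42*x^2 - 18*x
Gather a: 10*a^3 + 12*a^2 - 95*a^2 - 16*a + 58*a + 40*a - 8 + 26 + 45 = 10*a^3 - 83*a^2 + 82*a + 63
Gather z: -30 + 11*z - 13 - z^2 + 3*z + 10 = -z^2 + 14*z - 33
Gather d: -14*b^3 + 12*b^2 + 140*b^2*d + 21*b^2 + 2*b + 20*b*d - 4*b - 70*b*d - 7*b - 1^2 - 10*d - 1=-14*b^3 + 33*b^2 - 9*b + d*(140*b^2 - 50*b - 10) - 2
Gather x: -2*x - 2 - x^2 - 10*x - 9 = -x^2 - 12*x - 11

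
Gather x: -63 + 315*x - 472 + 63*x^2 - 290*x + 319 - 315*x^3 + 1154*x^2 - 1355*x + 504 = -315*x^3 + 1217*x^2 - 1330*x + 288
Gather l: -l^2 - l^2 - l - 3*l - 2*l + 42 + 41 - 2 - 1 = -2*l^2 - 6*l + 80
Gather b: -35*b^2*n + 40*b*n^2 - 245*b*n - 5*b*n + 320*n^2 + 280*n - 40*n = -35*b^2*n + b*(40*n^2 - 250*n) + 320*n^2 + 240*n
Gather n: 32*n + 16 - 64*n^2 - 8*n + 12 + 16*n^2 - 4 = -48*n^2 + 24*n + 24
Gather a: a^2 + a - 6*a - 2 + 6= a^2 - 5*a + 4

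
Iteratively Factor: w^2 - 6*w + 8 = (w - 2)*(w - 4)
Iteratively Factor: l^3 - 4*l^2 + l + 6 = (l - 2)*(l^2 - 2*l - 3) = (l - 3)*(l - 2)*(l + 1)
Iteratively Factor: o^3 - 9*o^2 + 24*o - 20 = (o - 5)*(o^2 - 4*o + 4) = (o - 5)*(o - 2)*(o - 2)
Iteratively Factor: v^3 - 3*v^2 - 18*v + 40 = (v + 4)*(v^2 - 7*v + 10) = (v - 2)*(v + 4)*(v - 5)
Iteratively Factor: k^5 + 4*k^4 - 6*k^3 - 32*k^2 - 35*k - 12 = (k + 1)*(k^4 + 3*k^3 - 9*k^2 - 23*k - 12) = (k + 1)^2*(k^3 + 2*k^2 - 11*k - 12) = (k + 1)^2*(k + 4)*(k^2 - 2*k - 3) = (k - 3)*(k + 1)^2*(k + 4)*(k + 1)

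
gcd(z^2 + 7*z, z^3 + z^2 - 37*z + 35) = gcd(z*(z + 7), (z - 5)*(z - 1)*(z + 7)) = z + 7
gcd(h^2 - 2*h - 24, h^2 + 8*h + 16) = h + 4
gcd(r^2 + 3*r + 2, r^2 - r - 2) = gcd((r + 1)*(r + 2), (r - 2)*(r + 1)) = r + 1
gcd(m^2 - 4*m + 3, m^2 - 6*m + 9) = m - 3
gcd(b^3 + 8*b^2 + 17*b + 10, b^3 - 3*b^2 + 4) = b + 1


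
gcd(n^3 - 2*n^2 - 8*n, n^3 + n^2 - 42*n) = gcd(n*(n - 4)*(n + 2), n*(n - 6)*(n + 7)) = n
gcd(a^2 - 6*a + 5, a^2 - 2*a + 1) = a - 1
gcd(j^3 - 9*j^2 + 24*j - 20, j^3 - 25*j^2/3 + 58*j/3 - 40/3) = j^2 - 7*j + 10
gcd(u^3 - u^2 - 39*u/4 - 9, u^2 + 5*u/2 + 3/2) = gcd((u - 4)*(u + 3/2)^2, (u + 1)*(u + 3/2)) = u + 3/2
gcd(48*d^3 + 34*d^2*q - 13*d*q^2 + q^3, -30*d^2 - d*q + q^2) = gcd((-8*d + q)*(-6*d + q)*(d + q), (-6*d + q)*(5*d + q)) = -6*d + q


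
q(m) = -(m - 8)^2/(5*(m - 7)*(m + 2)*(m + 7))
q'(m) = (m - 8)^2/(5*(m - 7)*(m + 2)*(m + 7)^2) + (m - 8)^2/(5*(m - 7)*(m + 2)^2*(m + 7)) + (m - 8)^2/(5*(m - 7)^2*(m + 2)*(m + 7)) - (2*m - 16)/(5*(m - 7)*(m + 2)*(m + 7))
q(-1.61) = 1.02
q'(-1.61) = -2.90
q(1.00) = 0.07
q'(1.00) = -0.04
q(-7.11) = 5.76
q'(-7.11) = 53.11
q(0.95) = 0.07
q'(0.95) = -0.04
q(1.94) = 0.04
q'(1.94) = -0.02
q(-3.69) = -0.46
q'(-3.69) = -0.10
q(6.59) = 0.01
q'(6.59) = 0.01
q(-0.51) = 0.20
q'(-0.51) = -0.18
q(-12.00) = 0.08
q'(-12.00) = 0.02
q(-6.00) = -0.75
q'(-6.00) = 0.62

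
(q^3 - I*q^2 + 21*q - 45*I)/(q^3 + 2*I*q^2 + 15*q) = (q - 3*I)/q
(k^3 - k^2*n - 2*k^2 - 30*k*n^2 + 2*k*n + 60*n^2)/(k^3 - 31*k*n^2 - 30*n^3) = (k - 2)/(k + n)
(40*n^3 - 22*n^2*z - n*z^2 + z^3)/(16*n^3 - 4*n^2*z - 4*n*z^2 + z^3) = (5*n + z)/(2*n + z)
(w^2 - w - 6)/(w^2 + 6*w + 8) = (w - 3)/(w + 4)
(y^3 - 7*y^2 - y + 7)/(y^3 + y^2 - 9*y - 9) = (y^2 - 8*y + 7)/(y^2 - 9)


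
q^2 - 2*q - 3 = (q - 3)*(q + 1)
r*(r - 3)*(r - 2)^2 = r^4 - 7*r^3 + 16*r^2 - 12*r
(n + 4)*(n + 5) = n^2 + 9*n + 20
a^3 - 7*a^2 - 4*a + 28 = (a - 7)*(a - 2)*(a + 2)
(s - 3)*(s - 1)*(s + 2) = s^3 - 2*s^2 - 5*s + 6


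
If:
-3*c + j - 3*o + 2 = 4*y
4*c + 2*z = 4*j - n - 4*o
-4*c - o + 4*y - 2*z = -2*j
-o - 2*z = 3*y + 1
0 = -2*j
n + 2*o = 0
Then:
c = -6/11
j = 0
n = -40/11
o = 20/11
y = -5/11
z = -8/11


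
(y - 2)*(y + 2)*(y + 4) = y^3 + 4*y^2 - 4*y - 16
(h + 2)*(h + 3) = h^2 + 5*h + 6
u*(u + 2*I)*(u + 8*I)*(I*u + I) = I*u^4 - 10*u^3 + I*u^3 - 10*u^2 - 16*I*u^2 - 16*I*u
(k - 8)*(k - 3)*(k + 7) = k^3 - 4*k^2 - 53*k + 168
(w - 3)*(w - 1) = w^2 - 4*w + 3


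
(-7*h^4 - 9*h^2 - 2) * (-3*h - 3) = 21*h^5 + 21*h^4 + 27*h^3 + 27*h^2 + 6*h + 6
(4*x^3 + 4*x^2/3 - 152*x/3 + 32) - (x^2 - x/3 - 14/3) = 4*x^3 + x^2/3 - 151*x/3 + 110/3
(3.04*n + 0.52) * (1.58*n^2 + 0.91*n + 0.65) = 4.8032*n^3 + 3.588*n^2 + 2.4492*n + 0.338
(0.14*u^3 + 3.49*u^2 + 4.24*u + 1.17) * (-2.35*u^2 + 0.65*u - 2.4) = -0.329*u^5 - 8.1105*u^4 - 8.0315*u^3 - 8.3695*u^2 - 9.4155*u - 2.808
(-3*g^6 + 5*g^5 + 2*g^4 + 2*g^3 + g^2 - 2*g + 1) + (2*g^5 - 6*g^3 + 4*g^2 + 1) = -3*g^6 + 7*g^5 + 2*g^4 - 4*g^3 + 5*g^2 - 2*g + 2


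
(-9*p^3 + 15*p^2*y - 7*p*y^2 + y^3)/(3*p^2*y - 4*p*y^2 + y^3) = (-3*p + y)/y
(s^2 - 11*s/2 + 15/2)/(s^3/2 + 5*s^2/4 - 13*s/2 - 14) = 2*(2*s^2 - 11*s + 15)/(2*s^3 + 5*s^2 - 26*s - 56)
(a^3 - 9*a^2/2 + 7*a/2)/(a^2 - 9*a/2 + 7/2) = a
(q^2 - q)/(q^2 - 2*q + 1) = q/(q - 1)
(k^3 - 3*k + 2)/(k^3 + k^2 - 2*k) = (k - 1)/k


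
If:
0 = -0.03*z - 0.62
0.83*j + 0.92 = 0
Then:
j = -1.11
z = -20.67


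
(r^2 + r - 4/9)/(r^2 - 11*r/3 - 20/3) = (r - 1/3)/(r - 5)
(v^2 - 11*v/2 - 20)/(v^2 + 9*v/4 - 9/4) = 2*(2*v^2 - 11*v - 40)/(4*v^2 + 9*v - 9)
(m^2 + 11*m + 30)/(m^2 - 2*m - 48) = (m + 5)/(m - 8)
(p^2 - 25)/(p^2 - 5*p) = (p + 5)/p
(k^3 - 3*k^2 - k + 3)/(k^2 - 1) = k - 3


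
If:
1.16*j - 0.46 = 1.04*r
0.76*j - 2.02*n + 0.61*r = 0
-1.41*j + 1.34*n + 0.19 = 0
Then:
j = 0.02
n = -0.12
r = -0.42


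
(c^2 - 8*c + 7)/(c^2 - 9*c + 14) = (c - 1)/(c - 2)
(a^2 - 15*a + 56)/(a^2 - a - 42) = (a - 8)/(a + 6)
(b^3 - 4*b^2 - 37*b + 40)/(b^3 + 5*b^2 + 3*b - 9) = (b^2 - 3*b - 40)/(b^2 + 6*b + 9)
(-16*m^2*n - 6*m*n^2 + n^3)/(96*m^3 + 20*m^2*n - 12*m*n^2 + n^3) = -n/(6*m - n)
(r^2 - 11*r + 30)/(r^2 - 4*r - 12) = (r - 5)/(r + 2)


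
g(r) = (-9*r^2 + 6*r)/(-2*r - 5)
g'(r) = (6 - 18*r)/(-2*r - 5) + 2*(-9*r^2 + 6*r)/(-2*r - 5)^2 = 6*(3*r^2 + 15*r - 5)/(4*r^2 + 20*r + 25)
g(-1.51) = 14.94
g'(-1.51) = -31.85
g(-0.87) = 3.69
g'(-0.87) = -8.91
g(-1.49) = 14.32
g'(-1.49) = -30.42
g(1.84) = 2.24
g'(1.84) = 2.61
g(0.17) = -0.14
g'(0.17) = -0.50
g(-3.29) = -74.15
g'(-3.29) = -52.58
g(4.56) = 11.32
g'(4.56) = 3.79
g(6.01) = 16.98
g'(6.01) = 4.01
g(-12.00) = -72.00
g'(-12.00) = 4.11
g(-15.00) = -84.60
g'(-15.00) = 4.27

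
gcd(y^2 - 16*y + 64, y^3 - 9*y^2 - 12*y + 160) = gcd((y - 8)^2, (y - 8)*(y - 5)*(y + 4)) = y - 8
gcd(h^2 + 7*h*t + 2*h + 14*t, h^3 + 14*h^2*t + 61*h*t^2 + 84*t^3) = h + 7*t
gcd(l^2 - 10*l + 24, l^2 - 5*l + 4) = l - 4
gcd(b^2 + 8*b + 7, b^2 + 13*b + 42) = b + 7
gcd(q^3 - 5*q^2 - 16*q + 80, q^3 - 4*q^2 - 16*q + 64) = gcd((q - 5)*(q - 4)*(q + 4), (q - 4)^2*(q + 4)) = q^2 - 16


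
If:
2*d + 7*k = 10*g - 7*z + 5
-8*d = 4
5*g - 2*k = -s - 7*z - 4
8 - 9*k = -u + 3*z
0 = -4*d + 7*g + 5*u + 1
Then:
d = -1/2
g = 210*z/499 - 11/499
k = 412/499 - 199*z/499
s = -4941*z/499 - 1117/499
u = -294*z/499 - 284/499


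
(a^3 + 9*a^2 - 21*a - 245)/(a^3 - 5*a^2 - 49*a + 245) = (a + 7)/(a - 7)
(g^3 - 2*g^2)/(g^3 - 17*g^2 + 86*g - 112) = g^2/(g^2 - 15*g + 56)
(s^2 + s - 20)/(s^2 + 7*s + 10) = (s - 4)/(s + 2)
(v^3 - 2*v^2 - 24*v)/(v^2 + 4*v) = v - 6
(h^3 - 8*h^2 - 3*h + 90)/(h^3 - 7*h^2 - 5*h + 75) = (h - 6)/(h - 5)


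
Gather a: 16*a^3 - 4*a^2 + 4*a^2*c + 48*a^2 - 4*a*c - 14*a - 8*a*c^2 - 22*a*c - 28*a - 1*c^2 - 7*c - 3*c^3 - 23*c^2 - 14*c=16*a^3 + a^2*(4*c + 44) + a*(-8*c^2 - 26*c - 42) - 3*c^3 - 24*c^2 - 21*c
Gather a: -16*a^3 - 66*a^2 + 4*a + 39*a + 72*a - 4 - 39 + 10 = -16*a^3 - 66*a^2 + 115*a - 33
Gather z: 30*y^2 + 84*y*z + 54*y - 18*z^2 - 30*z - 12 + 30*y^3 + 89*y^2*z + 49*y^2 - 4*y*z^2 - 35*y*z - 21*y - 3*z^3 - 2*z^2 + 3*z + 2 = 30*y^3 + 79*y^2 + 33*y - 3*z^3 + z^2*(-4*y - 20) + z*(89*y^2 + 49*y - 27) - 10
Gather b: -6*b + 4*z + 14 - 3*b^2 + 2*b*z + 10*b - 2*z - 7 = -3*b^2 + b*(2*z + 4) + 2*z + 7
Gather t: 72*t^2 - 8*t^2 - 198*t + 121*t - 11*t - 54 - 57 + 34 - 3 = 64*t^2 - 88*t - 80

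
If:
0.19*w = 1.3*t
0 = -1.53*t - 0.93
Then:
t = -0.61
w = -4.16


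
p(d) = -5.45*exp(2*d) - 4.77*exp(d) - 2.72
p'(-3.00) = -0.26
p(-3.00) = -2.97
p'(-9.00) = 0.00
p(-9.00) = -2.72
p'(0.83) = -68.27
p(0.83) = -42.32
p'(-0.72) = -4.90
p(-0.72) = -6.33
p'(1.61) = -296.67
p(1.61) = -162.99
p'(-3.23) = -0.21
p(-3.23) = -2.92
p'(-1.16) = -2.57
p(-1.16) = -4.75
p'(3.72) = -18756.81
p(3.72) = -9479.54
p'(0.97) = -88.43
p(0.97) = -53.23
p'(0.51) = -38.17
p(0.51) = -25.78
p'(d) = -10.9*exp(2*d) - 4.77*exp(d) = (-10.9*exp(d) - 4.77)*exp(d)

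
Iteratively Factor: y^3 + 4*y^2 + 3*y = (y)*(y^2 + 4*y + 3) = y*(y + 1)*(y + 3)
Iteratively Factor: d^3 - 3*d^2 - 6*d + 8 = (d - 1)*(d^2 - 2*d - 8) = (d - 4)*(d - 1)*(d + 2)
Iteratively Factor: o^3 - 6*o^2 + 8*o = (o - 4)*(o^2 - 2*o) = o*(o - 4)*(o - 2)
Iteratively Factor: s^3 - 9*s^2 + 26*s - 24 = (s - 2)*(s^2 - 7*s + 12) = (s - 3)*(s - 2)*(s - 4)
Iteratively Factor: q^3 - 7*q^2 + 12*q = (q - 4)*(q^2 - 3*q) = q*(q - 4)*(q - 3)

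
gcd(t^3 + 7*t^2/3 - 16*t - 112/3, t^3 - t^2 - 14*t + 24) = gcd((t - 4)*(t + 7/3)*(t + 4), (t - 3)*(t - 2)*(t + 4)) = t + 4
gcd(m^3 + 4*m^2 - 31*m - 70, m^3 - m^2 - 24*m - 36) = m + 2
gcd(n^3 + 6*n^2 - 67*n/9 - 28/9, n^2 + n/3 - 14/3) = 1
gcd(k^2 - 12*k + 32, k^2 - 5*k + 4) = k - 4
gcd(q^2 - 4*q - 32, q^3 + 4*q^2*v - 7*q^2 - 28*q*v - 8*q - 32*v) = q - 8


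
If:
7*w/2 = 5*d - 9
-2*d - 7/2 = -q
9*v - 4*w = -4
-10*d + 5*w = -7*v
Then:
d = 151/10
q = 337/10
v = 8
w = 19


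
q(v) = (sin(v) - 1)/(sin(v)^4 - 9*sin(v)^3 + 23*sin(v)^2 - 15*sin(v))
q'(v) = (sin(v) - 1)*(-4*sin(v)^3*cos(v) + 27*sin(v)^2*cos(v) - 46*sin(v)*cos(v) + 15*cos(v))/(sin(v)^4 - 9*sin(v)^3 + 23*sin(v)^2 - 15*sin(v))^2 + cos(v)/(sin(v)^4 - 9*sin(v)^3 + 23*sin(v)^2 - 15*sin(v)) = (-3*cos(v) + 16/tan(v) - 15*cos(v)/sin(v)^2)/((sin(v) - 5)^2*(sin(v) - 3)^2)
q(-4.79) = 0.13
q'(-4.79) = -0.00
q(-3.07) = -0.90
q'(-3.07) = 12.98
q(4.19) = -0.05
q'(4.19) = 0.04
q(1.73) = 0.13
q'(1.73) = 0.01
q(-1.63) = -0.04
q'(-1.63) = 0.00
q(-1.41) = -0.04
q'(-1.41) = -0.01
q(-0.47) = -0.12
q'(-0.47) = -0.28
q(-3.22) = 0.89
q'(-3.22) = 10.82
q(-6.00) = 0.28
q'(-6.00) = -0.80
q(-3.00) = -0.44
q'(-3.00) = 3.30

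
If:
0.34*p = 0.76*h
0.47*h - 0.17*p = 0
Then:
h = 0.00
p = 0.00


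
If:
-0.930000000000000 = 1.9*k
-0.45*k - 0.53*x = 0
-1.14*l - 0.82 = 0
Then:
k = -0.49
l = -0.72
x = 0.42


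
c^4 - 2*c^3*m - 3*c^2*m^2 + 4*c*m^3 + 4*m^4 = (c - 2*m)^2*(c + m)^2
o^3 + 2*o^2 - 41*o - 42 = (o - 6)*(o + 1)*(o + 7)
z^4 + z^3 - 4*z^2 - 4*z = z*(z - 2)*(z + 1)*(z + 2)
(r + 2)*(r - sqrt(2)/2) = r^2 - sqrt(2)*r/2 + 2*r - sqrt(2)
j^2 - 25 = (j - 5)*(j + 5)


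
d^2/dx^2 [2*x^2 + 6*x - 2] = 4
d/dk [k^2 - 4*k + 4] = 2*k - 4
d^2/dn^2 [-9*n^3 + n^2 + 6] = 2 - 54*n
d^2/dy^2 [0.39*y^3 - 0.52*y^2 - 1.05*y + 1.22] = 2.34*y - 1.04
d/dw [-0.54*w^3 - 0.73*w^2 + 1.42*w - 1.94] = -1.62*w^2 - 1.46*w + 1.42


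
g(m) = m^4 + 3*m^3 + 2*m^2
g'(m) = 4*m^3 + 9*m^2 + 4*m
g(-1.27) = -0.32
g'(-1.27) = 1.24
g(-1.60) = -0.61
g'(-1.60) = 0.26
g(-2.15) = 0.80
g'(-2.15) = -6.75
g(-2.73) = 9.41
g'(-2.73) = -25.23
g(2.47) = 94.63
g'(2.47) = 125.06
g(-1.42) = -0.49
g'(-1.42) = 1.01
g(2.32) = 77.20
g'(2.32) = 107.67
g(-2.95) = 16.12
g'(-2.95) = -36.17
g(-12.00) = 15840.00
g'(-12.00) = -5664.00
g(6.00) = 2016.00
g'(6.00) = 1212.00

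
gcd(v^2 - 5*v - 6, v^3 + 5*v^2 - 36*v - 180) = v - 6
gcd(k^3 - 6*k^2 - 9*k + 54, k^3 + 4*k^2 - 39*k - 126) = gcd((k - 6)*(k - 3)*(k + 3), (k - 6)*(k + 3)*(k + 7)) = k^2 - 3*k - 18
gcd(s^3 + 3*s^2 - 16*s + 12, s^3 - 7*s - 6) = 1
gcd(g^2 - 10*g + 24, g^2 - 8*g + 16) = g - 4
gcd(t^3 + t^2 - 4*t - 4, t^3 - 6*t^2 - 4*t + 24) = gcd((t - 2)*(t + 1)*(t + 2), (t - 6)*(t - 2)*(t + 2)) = t^2 - 4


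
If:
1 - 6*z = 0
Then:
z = 1/6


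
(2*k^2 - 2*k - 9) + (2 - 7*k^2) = -5*k^2 - 2*k - 7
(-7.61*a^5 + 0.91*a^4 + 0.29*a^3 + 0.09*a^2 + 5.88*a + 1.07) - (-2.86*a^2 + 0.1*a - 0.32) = -7.61*a^5 + 0.91*a^4 + 0.29*a^3 + 2.95*a^2 + 5.78*a + 1.39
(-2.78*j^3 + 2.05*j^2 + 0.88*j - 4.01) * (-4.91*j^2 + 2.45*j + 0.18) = 13.6498*j^5 - 16.8765*j^4 + 0.2013*j^3 + 22.2141*j^2 - 9.6661*j - 0.7218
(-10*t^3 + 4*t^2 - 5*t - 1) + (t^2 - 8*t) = -10*t^3 + 5*t^2 - 13*t - 1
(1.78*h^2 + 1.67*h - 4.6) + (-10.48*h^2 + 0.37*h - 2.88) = -8.7*h^2 + 2.04*h - 7.48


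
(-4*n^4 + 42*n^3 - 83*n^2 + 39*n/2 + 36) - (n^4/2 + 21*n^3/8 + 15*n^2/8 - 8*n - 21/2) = -9*n^4/2 + 315*n^3/8 - 679*n^2/8 + 55*n/2 + 93/2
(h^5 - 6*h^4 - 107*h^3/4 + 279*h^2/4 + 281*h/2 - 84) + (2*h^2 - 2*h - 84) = h^5 - 6*h^4 - 107*h^3/4 + 287*h^2/4 + 277*h/2 - 168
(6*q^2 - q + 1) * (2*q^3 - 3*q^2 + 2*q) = 12*q^5 - 20*q^4 + 17*q^3 - 5*q^2 + 2*q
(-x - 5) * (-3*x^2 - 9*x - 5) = 3*x^3 + 24*x^2 + 50*x + 25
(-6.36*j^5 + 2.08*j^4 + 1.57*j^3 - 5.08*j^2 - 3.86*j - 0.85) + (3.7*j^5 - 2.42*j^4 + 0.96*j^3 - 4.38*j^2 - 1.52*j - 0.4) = -2.66*j^5 - 0.34*j^4 + 2.53*j^3 - 9.46*j^2 - 5.38*j - 1.25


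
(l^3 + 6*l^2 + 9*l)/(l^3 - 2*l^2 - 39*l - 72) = l/(l - 8)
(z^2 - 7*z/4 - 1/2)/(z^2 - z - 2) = (z + 1/4)/(z + 1)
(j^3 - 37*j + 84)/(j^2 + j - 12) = (j^2 + 3*j - 28)/(j + 4)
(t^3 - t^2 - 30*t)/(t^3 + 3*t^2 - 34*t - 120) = t/(t + 4)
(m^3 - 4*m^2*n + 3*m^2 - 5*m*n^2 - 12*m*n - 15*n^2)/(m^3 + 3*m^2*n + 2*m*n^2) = (m^2 - 5*m*n + 3*m - 15*n)/(m*(m + 2*n))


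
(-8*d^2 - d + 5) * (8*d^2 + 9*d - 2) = -64*d^4 - 80*d^3 + 47*d^2 + 47*d - 10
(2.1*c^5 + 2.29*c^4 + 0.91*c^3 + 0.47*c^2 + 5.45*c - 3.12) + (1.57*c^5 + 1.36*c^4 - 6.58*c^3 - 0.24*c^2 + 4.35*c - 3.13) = 3.67*c^5 + 3.65*c^4 - 5.67*c^3 + 0.23*c^2 + 9.8*c - 6.25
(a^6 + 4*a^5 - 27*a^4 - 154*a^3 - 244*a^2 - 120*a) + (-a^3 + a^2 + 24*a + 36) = a^6 + 4*a^5 - 27*a^4 - 155*a^3 - 243*a^2 - 96*a + 36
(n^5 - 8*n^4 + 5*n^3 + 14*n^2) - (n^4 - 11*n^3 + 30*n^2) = n^5 - 9*n^4 + 16*n^3 - 16*n^2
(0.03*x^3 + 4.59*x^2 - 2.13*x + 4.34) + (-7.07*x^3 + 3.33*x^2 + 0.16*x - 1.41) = -7.04*x^3 + 7.92*x^2 - 1.97*x + 2.93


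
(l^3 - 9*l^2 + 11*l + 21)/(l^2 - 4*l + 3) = (l^2 - 6*l - 7)/(l - 1)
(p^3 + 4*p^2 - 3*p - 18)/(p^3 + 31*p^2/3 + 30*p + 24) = 3*(p^2 + p - 6)/(3*p^2 + 22*p + 24)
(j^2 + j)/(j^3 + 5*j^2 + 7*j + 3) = j/(j^2 + 4*j + 3)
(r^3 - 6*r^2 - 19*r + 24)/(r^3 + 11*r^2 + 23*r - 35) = (r^2 - 5*r - 24)/(r^2 + 12*r + 35)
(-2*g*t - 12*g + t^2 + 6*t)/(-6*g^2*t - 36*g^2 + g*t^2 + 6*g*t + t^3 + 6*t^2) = 1/(3*g + t)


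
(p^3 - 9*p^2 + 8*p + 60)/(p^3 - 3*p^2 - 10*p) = (p - 6)/p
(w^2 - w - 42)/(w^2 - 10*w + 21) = (w + 6)/(w - 3)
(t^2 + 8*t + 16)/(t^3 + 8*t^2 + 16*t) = 1/t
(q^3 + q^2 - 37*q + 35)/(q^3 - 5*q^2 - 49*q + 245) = (q - 1)/(q - 7)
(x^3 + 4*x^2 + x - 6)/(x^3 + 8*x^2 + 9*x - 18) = (x + 2)/(x + 6)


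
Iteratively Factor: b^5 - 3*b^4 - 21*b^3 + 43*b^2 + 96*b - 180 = (b + 3)*(b^4 - 6*b^3 - 3*b^2 + 52*b - 60) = (b + 3)^2*(b^3 - 9*b^2 + 24*b - 20) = (b - 2)*(b + 3)^2*(b^2 - 7*b + 10) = (b - 2)^2*(b + 3)^2*(b - 5)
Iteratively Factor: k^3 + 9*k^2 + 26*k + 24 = (k + 4)*(k^2 + 5*k + 6) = (k + 2)*(k + 4)*(k + 3)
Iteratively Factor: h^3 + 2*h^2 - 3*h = (h + 3)*(h^2 - h) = h*(h + 3)*(h - 1)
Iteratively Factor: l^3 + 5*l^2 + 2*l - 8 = (l + 4)*(l^2 + l - 2) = (l - 1)*(l + 4)*(l + 2)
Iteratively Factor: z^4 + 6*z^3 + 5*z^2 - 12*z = (z)*(z^3 + 6*z^2 + 5*z - 12) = z*(z + 4)*(z^2 + 2*z - 3) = z*(z - 1)*(z + 4)*(z + 3)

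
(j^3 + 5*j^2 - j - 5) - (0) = j^3 + 5*j^2 - j - 5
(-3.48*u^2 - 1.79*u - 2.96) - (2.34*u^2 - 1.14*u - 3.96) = -5.82*u^2 - 0.65*u + 1.0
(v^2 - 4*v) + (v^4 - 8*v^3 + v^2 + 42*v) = v^4 - 8*v^3 + 2*v^2 + 38*v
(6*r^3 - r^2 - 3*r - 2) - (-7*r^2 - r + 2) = 6*r^3 + 6*r^2 - 2*r - 4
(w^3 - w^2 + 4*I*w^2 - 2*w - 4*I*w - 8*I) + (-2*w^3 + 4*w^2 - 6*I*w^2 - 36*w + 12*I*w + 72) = -w^3 + 3*w^2 - 2*I*w^2 - 38*w + 8*I*w + 72 - 8*I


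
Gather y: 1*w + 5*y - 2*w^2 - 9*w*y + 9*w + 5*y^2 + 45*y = -2*w^2 + 10*w + 5*y^2 + y*(50 - 9*w)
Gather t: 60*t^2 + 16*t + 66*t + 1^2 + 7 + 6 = 60*t^2 + 82*t + 14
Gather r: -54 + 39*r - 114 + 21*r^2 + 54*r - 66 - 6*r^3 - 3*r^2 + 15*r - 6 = -6*r^3 + 18*r^2 + 108*r - 240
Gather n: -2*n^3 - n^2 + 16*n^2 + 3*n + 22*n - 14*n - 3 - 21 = -2*n^3 + 15*n^2 + 11*n - 24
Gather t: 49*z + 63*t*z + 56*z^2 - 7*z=63*t*z + 56*z^2 + 42*z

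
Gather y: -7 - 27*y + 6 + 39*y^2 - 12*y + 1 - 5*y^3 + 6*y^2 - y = -5*y^3 + 45*y^2 - 40*y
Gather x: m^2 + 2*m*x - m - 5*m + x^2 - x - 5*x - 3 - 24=m^2 - 6*m + x^2 + x*(2*m - 6) - 27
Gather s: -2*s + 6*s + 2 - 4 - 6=4*s - 8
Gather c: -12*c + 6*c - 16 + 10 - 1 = -6*c - 7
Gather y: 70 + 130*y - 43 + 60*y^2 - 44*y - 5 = 60*y^2 + 86*y + 22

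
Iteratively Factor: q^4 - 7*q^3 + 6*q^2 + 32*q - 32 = (q - 1)*(q^3 - 6*q^2 + 32) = (q - 4)*(q - 1)*(q^2 - 2*q - 8) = (q - 4)^2*(q - 1)*(q + 2)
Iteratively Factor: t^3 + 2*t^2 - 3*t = (t - 1)*(t^2 + 3*t) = (t - 1)*(t + 3)*(t)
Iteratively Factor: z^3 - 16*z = (z + 4)*(z^2 - 4*z) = z*(z + 4)*(z - 4)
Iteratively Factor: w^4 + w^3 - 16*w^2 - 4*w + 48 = (w - 3)*(w^3 + 4*w^2 - 4*w - 16) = (w - 3)*(w + 2)*(w^2 + 2*w - 8) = (w - 3)*(w - 2)*(w + 2)*(w + 4)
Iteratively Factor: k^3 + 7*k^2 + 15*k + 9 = (k + 1)*(k^2 + 6*k + 9) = (k + 1)*(k + 3)*(k + 3)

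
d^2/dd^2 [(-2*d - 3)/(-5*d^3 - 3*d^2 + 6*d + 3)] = 6*(50*d^5 + 180*d^4 + 146*d^3 - 3*d^2 + 9*d + 33)/(125*d^9 + 225*d^8 - 315*d^7 - 738*d^6 + 108*d^5 + 783*d^4 + 243*d^3 - 243*d^2 - 162*d - 27)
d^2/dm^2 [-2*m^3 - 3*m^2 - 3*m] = -12*m - 6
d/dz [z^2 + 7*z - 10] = 2*z + 7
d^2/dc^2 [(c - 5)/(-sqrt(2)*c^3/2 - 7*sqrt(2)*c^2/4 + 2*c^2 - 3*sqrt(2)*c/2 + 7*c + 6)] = 8*(4*(5 - c)*(3*sqrt(2)*c^2 - 8*c + 7*sqrt(2)*c - 14 + 3*sqrt(2))^2 + (6*sqrt(2)*c^2 - 16*c + 14*sqrt(2)*c + (c - 5)*(6*sqrt(2)*c - 8 + 7*sqrt(2)) - 28 + 6*sqrt(2))*(2*sqrt(2)*c^3 - 8*c^2 + 7*sqrt(2)*c^2 - 28*c + 6*sqrt(2)*c - 24))/(2*sqrt(2)*c^3 - 8*c^2 + 7*sqrt(2)*c^2 - 28*c + 6*sqrt(2)*c - 24)^3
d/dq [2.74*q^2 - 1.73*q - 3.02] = 5.48*q - 1.73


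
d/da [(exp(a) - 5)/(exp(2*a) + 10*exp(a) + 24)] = (-2*(exp(a) - 5)*(exp(a) + 5) + exp(2*a) + 10*exp(a) + 24)*exp(a)/(exp(2*a) + 10*exp(a) + 24)^2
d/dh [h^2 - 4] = 2*h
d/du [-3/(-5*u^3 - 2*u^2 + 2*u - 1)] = 3*(-15*u^2 - 4*u + 2)/(5*u^3 + 2*u^2 - 2*u + 1)^2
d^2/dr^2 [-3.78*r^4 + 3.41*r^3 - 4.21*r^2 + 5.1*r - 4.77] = -45.36*r^2 + 20.46*r - 8.42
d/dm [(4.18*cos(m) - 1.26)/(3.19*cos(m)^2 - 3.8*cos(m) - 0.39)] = (13.3342*cos(m)^2 - 8.0388*cos(m) + 6.4182)*sin(m)/(10.1761*cos(m)^4 - 24.244*cos(m)^3 + 11.9518*cos(m)^2 + 2.964*cos(m) + 0.1521)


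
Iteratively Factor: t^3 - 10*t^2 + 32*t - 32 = (t - 2)*(t^2 - 8*t + 16) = (t - 4)*(t - 2)*(t - 4)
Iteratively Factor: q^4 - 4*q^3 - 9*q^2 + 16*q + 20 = (q - 5)*(q^3 + q^2 - 4*q - 4) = (q - 5)*(q + 1)*(q^2 - 4) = (q - 5)*(q - 2)*(q + 1)*(q + 2)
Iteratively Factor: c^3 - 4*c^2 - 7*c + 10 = (c - 1)*(c^2 - 3*c - 10) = (c - 1)*(c + 2)*(c - 5)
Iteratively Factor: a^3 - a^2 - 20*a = (a + 4)*(a^2 - 5*a) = a*(a + 4)*(a - 5)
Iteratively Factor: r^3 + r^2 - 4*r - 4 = (r + 2)*(r^2 - r - 2) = (r + 1)*(r + 2)*(r - 2)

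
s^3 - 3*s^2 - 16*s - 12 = (s - 6)*(s + 1)*(s + 2)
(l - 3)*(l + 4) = l^2 + l - 12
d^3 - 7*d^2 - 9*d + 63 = (d - 7)*(d - 3)*(d + 3)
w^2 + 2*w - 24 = (w - 4)*(w + 6)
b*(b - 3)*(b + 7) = b^3 + 4*b^2 - 21*b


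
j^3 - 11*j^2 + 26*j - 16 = (j - 8)*(j - 2)*(j - 1)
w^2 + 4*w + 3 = (w + 1)*(w + 3)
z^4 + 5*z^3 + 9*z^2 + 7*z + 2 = (z + 1)^3*(z + 2)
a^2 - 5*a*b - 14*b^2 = (a - 7*b)*(a + 2*b)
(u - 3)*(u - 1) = u^2 - 4*u + 3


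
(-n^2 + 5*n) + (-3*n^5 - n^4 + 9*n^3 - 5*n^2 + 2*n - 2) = -3*n^5 - n^4 + 9*n^3 - 6*n^2 + 7*n - 2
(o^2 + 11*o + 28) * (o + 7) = o^3 + 18*o^2 + 105*o + 196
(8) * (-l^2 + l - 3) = -8*l^2 + 8*l - 24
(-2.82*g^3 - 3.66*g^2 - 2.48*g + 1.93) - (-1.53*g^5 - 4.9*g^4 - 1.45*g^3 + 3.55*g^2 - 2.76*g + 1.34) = 1.53*g^5 + 4.9*g^4 - 1.37*g^3 - 7.21*g^2 + 0.28*g + 0.59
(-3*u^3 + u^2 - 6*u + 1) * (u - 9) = -3*u^4 + 28*u^3 - 15*u^2 + 55*u - 9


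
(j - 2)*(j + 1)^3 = j^4 + j^3 - 3*j^2 - 5*j - 2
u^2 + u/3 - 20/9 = (u - 4/3)*(u + 5/3)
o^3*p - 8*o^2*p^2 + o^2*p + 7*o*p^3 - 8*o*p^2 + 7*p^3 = (o - 7*p)*(o - p)*(o*p + p)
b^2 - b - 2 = (b - 2)*(b + 1)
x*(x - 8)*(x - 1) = x^3 - 9*x^2 + 8*x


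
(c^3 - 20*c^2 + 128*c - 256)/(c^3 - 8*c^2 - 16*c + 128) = (c - 8)/(c + 4)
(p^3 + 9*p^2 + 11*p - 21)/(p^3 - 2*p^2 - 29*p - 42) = (p^2 + 6*p - 7)/(p^2 - 5*p - 14)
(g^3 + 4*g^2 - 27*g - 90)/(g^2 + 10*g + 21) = (g^2 + g - 30)/(g + 7)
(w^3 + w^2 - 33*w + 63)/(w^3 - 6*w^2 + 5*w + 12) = (w^2 + 4*w - 21)/(w^2 - 3*w - 4)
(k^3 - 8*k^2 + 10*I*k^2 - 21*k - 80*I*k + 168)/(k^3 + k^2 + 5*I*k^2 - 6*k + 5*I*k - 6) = (k^2 + k*(-8 + 7*I) - 56*I)/(k^2 + k*(1 + 2*I) + 2*I)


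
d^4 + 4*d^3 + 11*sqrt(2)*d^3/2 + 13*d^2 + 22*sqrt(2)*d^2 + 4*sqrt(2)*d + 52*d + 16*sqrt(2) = (d + 4)*(d + sqrt(2)/2)*(d + sqrt(2))*(d + 4*sqrt(2))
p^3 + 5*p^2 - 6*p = p*(p - 1)*(p + 6)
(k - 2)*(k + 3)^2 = k^3 + 4*k^2 - 3*k - 18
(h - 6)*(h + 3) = h^2 - 3*h - 18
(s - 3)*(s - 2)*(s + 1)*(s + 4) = s^4 - 15*s^2 + 10*s + 24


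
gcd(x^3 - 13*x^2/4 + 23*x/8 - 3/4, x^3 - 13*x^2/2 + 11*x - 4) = x^2 - 5*x/2 + 1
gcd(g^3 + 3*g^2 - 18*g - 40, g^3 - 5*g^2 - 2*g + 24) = g^2 - 2*g - 8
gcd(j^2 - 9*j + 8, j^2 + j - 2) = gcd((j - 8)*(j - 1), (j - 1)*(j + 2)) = j - 1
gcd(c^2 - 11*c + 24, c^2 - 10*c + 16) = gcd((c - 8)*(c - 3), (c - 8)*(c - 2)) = c - 8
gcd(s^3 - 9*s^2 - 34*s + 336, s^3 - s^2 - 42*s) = s^2 - s - 42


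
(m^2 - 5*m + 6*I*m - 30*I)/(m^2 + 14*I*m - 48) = (m - 5)/(m + 8*I)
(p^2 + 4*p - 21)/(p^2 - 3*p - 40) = (-p^2 - 4*p + 21)/(-p^2 + 3*p + 40)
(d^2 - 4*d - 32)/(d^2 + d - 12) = (d - 8)/(d - 3)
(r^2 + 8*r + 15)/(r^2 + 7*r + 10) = (r + 3)/(r + 2)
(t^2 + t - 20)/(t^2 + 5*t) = (t - 4)/t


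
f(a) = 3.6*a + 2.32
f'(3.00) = 3.60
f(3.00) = 13.12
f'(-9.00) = 3.60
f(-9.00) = -30.08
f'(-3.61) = 3.60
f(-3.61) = -10.68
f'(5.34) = 3.60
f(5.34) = 21.54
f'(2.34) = 3.60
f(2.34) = 10.74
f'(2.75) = 3.60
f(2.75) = 12.22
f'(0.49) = 3.60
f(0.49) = 4.08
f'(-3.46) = 3.60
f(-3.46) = -10.14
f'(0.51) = 3.60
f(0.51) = 4.16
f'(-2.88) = 3.60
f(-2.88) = -8.05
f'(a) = 3.60000000000000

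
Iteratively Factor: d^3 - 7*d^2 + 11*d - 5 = (d - 1)*(d^2 - 6*d + 5) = (d - 5)*(d - 1)*(d - 1)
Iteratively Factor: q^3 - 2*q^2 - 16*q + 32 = (q + 4)*(q^2 - 6*q + 8) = (q - 2)*(q + 4)*(q - 4)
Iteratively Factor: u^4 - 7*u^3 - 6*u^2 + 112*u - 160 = (u - 5)*(u^3 - 2*u^2 - 16*u + 32) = (u - 5)*(u - 4)*(u^2 + 2*u - 8) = (u - 5)*(u - 4)*(u + 4)*(u - 2)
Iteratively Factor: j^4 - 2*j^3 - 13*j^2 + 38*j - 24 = (j + 4)*(j^3 - 6*j^2 + 11*j - 6) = (j - 3)*(j + 4)*(j^2 - 3*j + 2) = (j - 3)*(j - 1)*(j + 4)*(j - 2)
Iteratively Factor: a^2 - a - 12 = (a - 4)*(a + 3)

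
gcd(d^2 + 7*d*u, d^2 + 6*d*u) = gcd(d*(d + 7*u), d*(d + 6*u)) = d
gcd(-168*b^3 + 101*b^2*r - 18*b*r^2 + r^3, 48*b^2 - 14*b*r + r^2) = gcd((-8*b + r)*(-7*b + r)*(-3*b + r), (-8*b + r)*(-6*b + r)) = -8*b + r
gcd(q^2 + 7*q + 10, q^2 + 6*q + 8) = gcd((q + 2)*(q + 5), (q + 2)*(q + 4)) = q + 2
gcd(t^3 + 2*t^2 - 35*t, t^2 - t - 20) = t - 5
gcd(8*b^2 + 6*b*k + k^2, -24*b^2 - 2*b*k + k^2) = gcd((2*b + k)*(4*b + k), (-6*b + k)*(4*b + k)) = 4*b + k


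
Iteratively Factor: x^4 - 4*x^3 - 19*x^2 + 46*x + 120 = (x - 5)*(x^3 + x^2 - 14*x - 24) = (x - 5)*(x - 4)*(x^2 + 5*x + 6) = (x - 5)*(x - 4)*(x + 3)*(x + 2)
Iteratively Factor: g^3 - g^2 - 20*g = (g - 5)*(g^2 + 4*g) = g*(g - 5)*(g + 4)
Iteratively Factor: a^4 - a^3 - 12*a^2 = (a + 3)*(a^3 - 4*a^2) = (a - 4)*(a + 3)*(a^2) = a*(a - 4)*(a + 3)*(a)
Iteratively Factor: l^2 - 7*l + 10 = (l - 5)*(l - 2)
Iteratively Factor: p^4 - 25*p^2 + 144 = (p - 4)*(p^3 + 4*p^2 - 9*p - 36) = (p - 4)*(p + 3)*(p^2 + p - 12) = (p - 4)*(p + 3)*(p + 4)*(p - 3)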